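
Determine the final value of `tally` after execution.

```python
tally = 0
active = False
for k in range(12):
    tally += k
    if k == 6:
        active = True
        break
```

Let's trace through this code step by step.

Initialize: tally = 0
Initialize: active = False
Entering loop: for k in range(12):

After execution: tally = 21
21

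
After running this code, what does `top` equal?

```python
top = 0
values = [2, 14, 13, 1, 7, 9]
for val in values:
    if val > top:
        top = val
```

Let's trace through this code step by step.

Initialize: top = 0
Initialize: values = [2, 14, 13, 1, 7, 9]
Entering loop: for val in values:

After execution: top = 14
14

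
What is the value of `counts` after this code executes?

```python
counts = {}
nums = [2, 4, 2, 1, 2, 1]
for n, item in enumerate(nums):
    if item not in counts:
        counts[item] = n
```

Let's trace through this code step by step.

Initialize: counts = {}
Initialize: nums = [2, 4, 2, 1, 2, 1]
Entering loop: for n, item in enumerate(nums):

After execution: counts = {2: 0, 4: 1, 1: 3}
{2: 0, 4: 1, 1: 3}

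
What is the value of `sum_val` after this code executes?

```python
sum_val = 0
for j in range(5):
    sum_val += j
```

Let's trace through this code step by step.

Initialize: sum_val = 0
Entering loop: for j in range(5):

After execution: sum_val = 10
10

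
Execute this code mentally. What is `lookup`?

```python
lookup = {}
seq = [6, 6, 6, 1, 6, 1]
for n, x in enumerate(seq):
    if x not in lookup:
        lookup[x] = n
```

Let's trace through this code step by step.

Initialize: lookup = {}
Initialize: seq = [6, 6, 6, 1, 6, 1]
Entering loop: for n, x in enumerate(seq):

After execution: lookup = {6: 0, 1: 3}
{6: 0, 1: 3}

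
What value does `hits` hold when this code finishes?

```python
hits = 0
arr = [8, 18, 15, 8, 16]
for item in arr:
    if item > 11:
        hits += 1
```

Let's trace through this code step by step.

Initialize: hits = 0
Initialize: arr = [8, 18, 15, 8, 16]
Entering loop: for item in arr:

After execution: hits = 3
3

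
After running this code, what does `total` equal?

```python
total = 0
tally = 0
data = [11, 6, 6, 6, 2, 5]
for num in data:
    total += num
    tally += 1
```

Let's trace through this code step by step.

Initialize: total = 0
Initialize: tally = 0
Initialize: data = [11, 6, 6, 6, 2, 5]
Entering loop: for num in data:

After execution: total = 36
36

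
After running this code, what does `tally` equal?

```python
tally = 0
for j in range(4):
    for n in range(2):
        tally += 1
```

Let's trace through this code step by step.

Initialize: tally = 0
Entering loop: for j in range(4):

After execution: tally = 8
8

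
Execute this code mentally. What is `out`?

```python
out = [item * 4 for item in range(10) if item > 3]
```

Let's trace through this code step by step.

Initialize: out = [item * 4 for item in range(10) if item > 3]

After execution: out = [16, 20, 24, 28, 32, 36]
[16, 20, 24, 28, 32, 36]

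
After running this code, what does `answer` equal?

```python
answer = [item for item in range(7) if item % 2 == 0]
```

Let's trace through this code step by step.

Initialize: answer = [item for item in range(7) if item % 2 == 0]

After execution: answer = [0, 2, 4, 6]
[0, 2, 4, 6]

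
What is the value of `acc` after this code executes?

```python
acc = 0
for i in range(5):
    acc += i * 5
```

Let's trace through this code step by step.

Initialize: acc = 0
Entering loop: for i in range(5):

After execution: acc = 50
50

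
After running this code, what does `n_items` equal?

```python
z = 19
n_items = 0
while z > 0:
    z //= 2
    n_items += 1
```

Let's trace through this code step by step.

Initialize: z = 19
Initialize: n_items = 0
Entering loop: while z > 0:

After execution: n_items = 5
5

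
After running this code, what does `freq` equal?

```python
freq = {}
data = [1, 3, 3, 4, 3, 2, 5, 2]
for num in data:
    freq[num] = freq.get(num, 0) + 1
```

Let's trace through this code step by step.

Initialize: freq = {}
Initialize: data = [1, 3, 3, 4, 3, 2, 5, 2]
Entering loop: for num in data:

After execution: freq = {1: 1, 3: 3, 4: 1, 2: 2, 5: 1}
{1: 1, 3: 3, 4: 1, 2: 2, 5: 1}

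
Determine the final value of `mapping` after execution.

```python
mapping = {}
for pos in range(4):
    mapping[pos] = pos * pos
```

Let's trace through this code step by step.

Initialize: mapping = {}
Entering loop: for pos in range(4):

After execution: mapping = {0: 0, 1: 1, 2: 4, 3: 9}
{0: 0, 1: 1, 2: 4, 3: 9}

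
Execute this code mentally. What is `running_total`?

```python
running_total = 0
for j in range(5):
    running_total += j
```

Let's trace through this code step by step.

Initialize: running_total = 0
Entering loop: for j in range(5):

After execution: running_total = 10
10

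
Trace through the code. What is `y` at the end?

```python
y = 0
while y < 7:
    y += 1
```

Let's trace through this code step by step.

Initialize: y = 0
Entering loop: while y < 7:

After execution: y = 7
7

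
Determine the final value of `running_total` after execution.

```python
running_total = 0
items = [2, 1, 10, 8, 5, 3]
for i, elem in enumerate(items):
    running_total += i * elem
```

Let's trace through this code step by step.

Initialize: running_total = 0
Initialize: items = [2, 1, 10, 8, 5, 3]
Entering loop: for i, elem in enumerate(items):

After execution: running_total = 80
80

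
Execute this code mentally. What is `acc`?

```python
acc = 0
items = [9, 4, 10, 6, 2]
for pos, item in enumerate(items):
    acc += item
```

Let's trace through this code step by step.

Initialize: acc = 0
Initialize: items = [9, 4, 10, 6, 2]
Entering loop: for pos, item in enumerate(items):

After execution: acc = 31
31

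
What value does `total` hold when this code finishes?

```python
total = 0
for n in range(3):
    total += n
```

Let's trace through this code step by step.

Initialize: total = 0
Entering loop: for n in range(3):

After execution: total = 3
3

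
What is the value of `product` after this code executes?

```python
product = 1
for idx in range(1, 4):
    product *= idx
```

Let's trace through this code step by step.

Initialize: product = 1
Entering loop: for idx in range(1, 4):

After execution: product = 6
6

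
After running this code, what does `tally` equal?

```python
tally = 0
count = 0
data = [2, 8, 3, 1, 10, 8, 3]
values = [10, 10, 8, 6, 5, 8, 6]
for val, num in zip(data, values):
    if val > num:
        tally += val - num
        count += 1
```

Let's trace through this code step by step.

Initialize: tally = 0
Initialize: count = 0
Initialize: data = [2, 8, 3, 1, 10, 8, 3]
Initialize: values = [10, 10, 8, 6, 5, 8, 6]
Entering loop: for val, num in zip(data, values):

After execution: tally = 5
5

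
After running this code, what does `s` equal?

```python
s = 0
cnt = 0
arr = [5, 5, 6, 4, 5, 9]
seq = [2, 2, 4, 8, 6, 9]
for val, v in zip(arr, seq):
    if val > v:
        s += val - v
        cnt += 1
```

Let's trace through this code step by step.

Initialize: s = 0
Initialize: cnt = 0
Initialize: arr = [5, 5, 6, 4, 5, 9]
Initialize: seq = [2, 2, 4, 8, 6, 9]
Entering loop: for val, v in zip(arr, seq):

After execution: s = 8
8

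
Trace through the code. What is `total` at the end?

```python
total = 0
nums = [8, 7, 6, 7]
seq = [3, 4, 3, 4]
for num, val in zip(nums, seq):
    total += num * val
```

Let's trace through this code step by step.

Initialize: total = 0
Initialize: nums = [8, 7, 6, 7]
Initialize: seq = [3, 4, 3, 4]
Entering loop: for num, val in zip(nums, seq):

After execution: total = 98
98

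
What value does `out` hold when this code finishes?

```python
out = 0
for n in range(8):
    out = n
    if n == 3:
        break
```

Let's trace through this code step by step.

Initialize: out = 0
Entering loop: for n in range(8):

After execution: out = 3
3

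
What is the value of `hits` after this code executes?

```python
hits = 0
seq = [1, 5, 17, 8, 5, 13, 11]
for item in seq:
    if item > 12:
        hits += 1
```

Let's trace through this code step by step.

Initialize: hits = 0
Initialize: seq = [1, 5, 17, 8, 5, 13, 11]
Entering loop: for item in seq:

After execution: hits = 2
2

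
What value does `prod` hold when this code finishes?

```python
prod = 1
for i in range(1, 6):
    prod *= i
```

Let's trace through this code step by step.

Initialize: prod = 1
Entering loop: for i in range(1, 6):

After execution: prod = 120
120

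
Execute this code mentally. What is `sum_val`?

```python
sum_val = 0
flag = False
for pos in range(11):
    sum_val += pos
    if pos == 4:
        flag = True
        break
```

Let's trace through this code step by step.

Initialize: sum_val = 0
Initialize: flag = False
Entering loop: for pos in range(11):

After execution: sum_val = 10
10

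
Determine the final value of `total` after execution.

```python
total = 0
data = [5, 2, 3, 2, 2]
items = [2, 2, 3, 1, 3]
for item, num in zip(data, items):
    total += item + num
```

Let's trace through this code step by step.

Initialize: total = 0
Initialize: data = [5, 2, 3, 2, 2]
Initialize: items = [2, 2, 3, 1, 3]
Entering loop: for item, num in zip(data, items):

After execution: total = 25
25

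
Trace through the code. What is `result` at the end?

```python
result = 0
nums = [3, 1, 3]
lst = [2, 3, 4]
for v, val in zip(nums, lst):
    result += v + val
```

Let's trace through this code step by step.

Initialize: result = 0
Initialize: nums = [3, 1, 3]
Initialize: lst = [2, 3, 4]
Entering loop: for v, val in zip(nums, lst):

After execution: result = 16
16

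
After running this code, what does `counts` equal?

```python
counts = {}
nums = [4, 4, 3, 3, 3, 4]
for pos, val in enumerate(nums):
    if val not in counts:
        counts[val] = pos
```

Let's trace through this code step by step.

Initialize: counts = {}
Initialize: nums = [4, 4, 3, 3, 3, 4]
Entering loop: for pos, val in enumerate(nums):

After execution: counts = {4: 0, 3: 2}
{4: 0, 3: 2}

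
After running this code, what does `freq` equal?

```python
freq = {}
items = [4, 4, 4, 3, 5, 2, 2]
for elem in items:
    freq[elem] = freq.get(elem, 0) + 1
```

Let's trace through this code step by step.

Initialize: freq = {}
Initialize: items = [4, 4, 4, 3, 5, 2, 2]
Entering loop: for elem in items:

After execution: freq = {4: 3, 3: 1, 5: 1, 2: 2}
{4: 3, 3: 1, 5: 1, 2: 2}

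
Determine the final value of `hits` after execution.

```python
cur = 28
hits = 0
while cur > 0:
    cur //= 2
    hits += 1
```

Let's trace through this code step by step.

Initialize: cur = 28
Initialize: hits = 0
Entering loop: while cur > 0:

After execution: hits = 5
5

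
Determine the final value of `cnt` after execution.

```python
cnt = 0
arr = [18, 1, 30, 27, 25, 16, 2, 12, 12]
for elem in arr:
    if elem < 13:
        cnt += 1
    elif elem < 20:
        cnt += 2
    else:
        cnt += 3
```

Let's trace through this code step by step.

Initialize: cnt = 0
Initialize: arr = [18, 1, 30, 27, 25, 16, 2, 12, 12]
Entering loop: for elem in arr:

After execution: cnt = 17
17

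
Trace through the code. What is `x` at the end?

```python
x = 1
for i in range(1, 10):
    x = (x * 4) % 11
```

Let's trace through this code step by step.

Initialize: x = 1
Entering loop: for i in range(1, 10):

After execution: x = 3
3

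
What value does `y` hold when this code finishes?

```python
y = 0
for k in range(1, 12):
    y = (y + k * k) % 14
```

Let's trace through this code step by step.

Initialize: y = 0
Entering loop: for k in range(1, 12):

After execution: y = 2
2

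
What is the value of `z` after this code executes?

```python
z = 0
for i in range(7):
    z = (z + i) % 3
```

Let's trace through this code step by step.

Initialize: z = 0
Entering loop: for i in range(7):

After execution: z = 0
0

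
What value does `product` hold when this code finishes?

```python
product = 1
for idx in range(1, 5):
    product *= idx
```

Let's trace through this code step by step.

Initialize: product = 1
Entering loop: for idx in range(1, 5):

After execution: product = 24
24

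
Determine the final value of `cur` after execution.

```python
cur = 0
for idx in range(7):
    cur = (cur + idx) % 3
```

Let's trace through this code step by step.

Initialize: cur = 0
Entering loop: for idx in range(7):

After execution: cur = 0
0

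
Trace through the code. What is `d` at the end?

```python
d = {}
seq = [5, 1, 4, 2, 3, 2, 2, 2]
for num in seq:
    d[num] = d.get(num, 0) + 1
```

Let's trace through this code step by step.

Initialize: d = {}
Initialize: seq = [5, 1, 4, 2, 3, 2, 2, 2]
Entering loop: for num in seq:

After execution: d = {5: 1, 1: 1, 4: 1, 2: 4, 3: 1}
{5: 1, 1: 1, 4: 1, 2: 4, 3: 1}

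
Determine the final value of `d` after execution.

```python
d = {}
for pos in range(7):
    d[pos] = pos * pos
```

Let's trace through this code step by step.

Initialize: d = {}
Entering loop: for pos in range(7):

After execution: d = {0: 0, 1: 1, 2: 4, 3: 9, 4: 16, 5: 25, 6: 36}
{0: 0, 1: 1, 2: 4, 3: 9, 4: 16, 5: 25, 6: 36}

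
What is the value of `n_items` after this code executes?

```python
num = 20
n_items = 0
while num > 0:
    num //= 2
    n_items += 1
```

Let's trace through this code step by step.

Initialize: num = 20
Initialize: n_items = 0
Entering loop: while num > 0:

After execution: n_items = 5
5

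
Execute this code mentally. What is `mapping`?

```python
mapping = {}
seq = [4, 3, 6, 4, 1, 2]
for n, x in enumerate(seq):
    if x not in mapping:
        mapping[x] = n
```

Let's trace through this code step by step.

Initialize: mapping = {}
Initialize: seq = [4, 3, 6, 4, 1, 2]
Entering loop: for n, x in enumerate(seq):

After execution: mapping = {4: 0, 3: 1, 6: 2, 1: 4, 2: 5}
{4: 0, 3: 1, 6: 2, 1: 4, 2: 5}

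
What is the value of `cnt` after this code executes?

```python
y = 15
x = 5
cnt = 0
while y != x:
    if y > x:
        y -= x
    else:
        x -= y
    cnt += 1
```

Let's trace through this code step by step.

Initialize: y = 15
Initialize: x = 5
Initialize: cnt = 0
Entering loop: while y != x:

After execution: cnt = 2
2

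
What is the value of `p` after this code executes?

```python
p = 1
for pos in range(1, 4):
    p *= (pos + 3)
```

Let's trace through this code step by step.

Initialize: p = 1
Entering loop: for pos in range(1, 4):

After execution: p = 120
120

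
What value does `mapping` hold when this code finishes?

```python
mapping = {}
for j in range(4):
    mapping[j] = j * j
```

Let's trace through this code step by step.

Initialize: mapping = {}
Entering loop: for j in range(4):

After execution: mapping = {0: 0, 1: 1, 2: 4, 3: 9}
{0: 0, 1: 1, 2: 4, 3: 9}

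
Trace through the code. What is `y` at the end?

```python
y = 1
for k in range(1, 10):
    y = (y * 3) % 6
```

Let's trace through this code step by step.

Initialize: y = 1
Entering loop: for k in range(1, 10):

After execution: y = 3
3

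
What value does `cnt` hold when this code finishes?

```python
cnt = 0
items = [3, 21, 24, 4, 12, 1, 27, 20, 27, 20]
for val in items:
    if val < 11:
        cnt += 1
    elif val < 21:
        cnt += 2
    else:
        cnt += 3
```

Let's trace through this code step by step.

Initialize: cnt = 0
Initialize: items = [3, 21, 24, 4, 12, 1, 27, 20, 27, 20]
Entering loop: for val in items:

After execution: cnt = 21
21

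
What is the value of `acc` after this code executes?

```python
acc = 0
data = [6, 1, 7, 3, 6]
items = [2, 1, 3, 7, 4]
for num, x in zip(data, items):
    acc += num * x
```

Let's trace through this code step by step.

Initialize: acc = 0
Initialize: data = [6, 1, 7, 3, 6]
Initialize: items = [2, 1, 3, 7, 4]
Entering loop: for num, x in zip(data, items):

After execution: acc = 79
79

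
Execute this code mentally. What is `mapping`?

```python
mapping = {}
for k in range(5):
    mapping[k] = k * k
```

Let's trace through this code step by step.

Initialize: mapping = {}
Entering loop: for k in range(5):

After execution: mapping = {0: 0, 1: 1, 2: 4, 3: 9, 4: 16}
{0: 0, 1: 1, 2: 4, 3: 9, 4: 16}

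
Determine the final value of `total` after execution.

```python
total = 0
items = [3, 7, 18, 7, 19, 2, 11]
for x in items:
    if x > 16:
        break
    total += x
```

Let's trace through this code step by step.

Initialize: total = 0
Initialize: items = [3, 7, 18, 7, 19, 2, 11]
Entering loop: for x in items:

After execution: total = 10
10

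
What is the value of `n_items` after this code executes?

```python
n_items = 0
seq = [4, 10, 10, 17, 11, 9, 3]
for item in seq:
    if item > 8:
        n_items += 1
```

Let's trace through this code step by step.

Initialize: n_items = 0
Initialize: seq = [4, 10, 10, 17, 11, 9, 3]
Entering loop: for item in seq:

After execution: n_items = 5
5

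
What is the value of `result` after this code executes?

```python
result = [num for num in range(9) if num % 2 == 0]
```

Let's trace through this code step by step.

Initialize: result = [num for num in range(9) if num % 2 == 0]

After execution: result = [0, 2, 4, 6, 8]
[0, 2, 4, 6, 8]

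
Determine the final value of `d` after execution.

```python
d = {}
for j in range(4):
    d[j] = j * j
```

Let's trace through this code step by step.

Initialize: d = {}
Entering loop: for j in range(4):

After execution: d = {0: 0, 1: 1, 2: 4, 3: 9}
{0: 0, 1: 1, 2: 4, 3: 9}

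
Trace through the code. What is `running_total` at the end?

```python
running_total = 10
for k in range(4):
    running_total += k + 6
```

Let's trace through this code step by step.

Initialize: running_total = 10
Entering loop: for k in range(4):

After execution: running_total = 40
40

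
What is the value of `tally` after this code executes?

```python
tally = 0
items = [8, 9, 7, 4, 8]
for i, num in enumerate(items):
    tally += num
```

Let's trace through this code step by step.

Initialize: tally = 0
Initialize: items = [8, 9, 7, 4, 8]
Entering loop: for i, num in enumerate(items):

After execution: tally = 36
36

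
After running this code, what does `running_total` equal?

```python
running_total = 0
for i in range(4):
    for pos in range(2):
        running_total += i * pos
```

Let's trace through this code step by step.

Initialize: running_total = 0
Entering loop: for i in range(4):

After execution: running_total = 6
6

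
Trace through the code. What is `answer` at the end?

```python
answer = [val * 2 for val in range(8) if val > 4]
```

Let's trace through this code step by step.

Initialize: answer = [val * 2 for val in range(8) if val > 4]

After execution: answer = [10, 12, 14]
[10, 12, 14]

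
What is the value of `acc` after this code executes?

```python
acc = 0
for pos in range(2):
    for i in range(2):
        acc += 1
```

Let's trace through this code step by step.

Initialize: acc = 0
Entering loop: for pos in range(2):

After execution: acc = 4
4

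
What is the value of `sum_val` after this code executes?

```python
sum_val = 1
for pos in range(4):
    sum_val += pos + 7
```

Let's trace through this code step by step.

Initialize: sum_val = 1
Entering loop: for pos in range(4):

After execution: sum_val = 35
35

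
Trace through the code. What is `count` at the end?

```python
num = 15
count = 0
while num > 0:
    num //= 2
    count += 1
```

Let's trace through this code step by step.

Initialize: num = 15
Initialize: count = 0
Entering loop: while num > 0:

After execution: count = 4
4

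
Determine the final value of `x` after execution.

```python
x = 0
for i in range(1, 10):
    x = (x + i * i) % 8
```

Let's trace through this code step by step.

Initialize: x = 0
Entering loop: for i in range(1, 10):

After execution: x = 5
5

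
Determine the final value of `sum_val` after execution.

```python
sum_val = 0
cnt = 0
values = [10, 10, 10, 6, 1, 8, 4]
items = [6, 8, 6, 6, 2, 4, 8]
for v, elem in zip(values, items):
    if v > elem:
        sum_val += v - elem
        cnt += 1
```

Let's trace through this code step by step.

Initialize: sum_val = 0
Initialize: cnt = 0
Initialize: values = [10, 10, 10, 6, 1, 8, 4]
Initialize: items = [6, 8, 6, 6, 2, 4, 8]
Entering loop: for v, elem in zip(values, items):

After execution: sum_val = 14
14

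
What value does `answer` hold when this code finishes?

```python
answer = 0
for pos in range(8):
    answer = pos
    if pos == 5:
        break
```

Let's trace through this code step by step.

Initialize: answer = 0
Entering loop: for pos in range(8):

After execution: answer = 5
5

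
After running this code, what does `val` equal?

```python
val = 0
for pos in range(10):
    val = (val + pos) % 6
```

Let's trace through this code step by step.

Initialize: val = 0
Entering loop: for pos in range(10):

After execution: val = 3
3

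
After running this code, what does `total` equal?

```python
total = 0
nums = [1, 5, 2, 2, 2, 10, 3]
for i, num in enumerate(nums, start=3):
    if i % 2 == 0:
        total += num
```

Let's trace through this code step by step.

Initialize: total = 0
Initialize: nums = [1, 5, 2, 2, 2, 10, 3]
Entering loop: for i, num in enumerate(nums, start=3):

After execution: total = 17
17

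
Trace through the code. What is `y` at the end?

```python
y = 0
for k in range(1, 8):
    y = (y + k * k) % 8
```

Let's trace through this code step by step.

Initialize: y = 0
Entering loop: for k in range(1, 8):

After execution: y = 4
4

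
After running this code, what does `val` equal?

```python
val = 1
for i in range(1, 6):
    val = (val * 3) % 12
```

Let's trace through this code step by step.

Initialize: val = 1
Entering loop: for i in range(1, 6):

After execution: val = 3
3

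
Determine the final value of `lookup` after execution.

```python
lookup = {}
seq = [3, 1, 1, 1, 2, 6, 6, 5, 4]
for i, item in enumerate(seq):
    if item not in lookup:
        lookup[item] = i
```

Let's trace through this code step by step.

Initialize: lookup = {}
Initialize: seq = [3, 1, 1, 1, 2, 6, 6, 5, 4]
Entering loop: for i, item in enumerate(seq):

After execution: lookup = {3: 0, 1: 1, 2: 4, 6: 5, 5: 7, 4: 8}
{3: 0, 1: 1, 2: 4, 6: 5, 5: 7, 4: 8}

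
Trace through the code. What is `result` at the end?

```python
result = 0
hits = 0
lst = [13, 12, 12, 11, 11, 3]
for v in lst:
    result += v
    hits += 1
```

Let's trace through this code step by step.

Initialize: result = 0
Initialize: hits = 0
Initialize: lst = [13, 12, 12, 11, 11, 3]
Entering loop: for v in lst:

After execution: result = 62
62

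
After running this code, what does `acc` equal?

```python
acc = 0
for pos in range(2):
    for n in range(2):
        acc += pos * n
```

Let's trace through this code step by step.

Initialize: acc = 0
Entering loop: for pos in range(2):

After execution: acc = 1
1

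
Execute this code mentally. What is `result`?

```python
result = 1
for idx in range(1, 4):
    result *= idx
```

Let's trace through this code step by step.

Initialize: result = 1
Entering loop: for idx in range(1, 4):

After execution: result = 6
6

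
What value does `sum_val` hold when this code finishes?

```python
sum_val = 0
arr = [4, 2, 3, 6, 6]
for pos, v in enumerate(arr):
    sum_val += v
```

Let's trace through this code step by step.

Initialize: sum_val = 0
Initialize: arr = [4, 2, 3, 6, 6]
Entering loop: for pos, v in enumerate(arr):

After execution: sum_val = 21
21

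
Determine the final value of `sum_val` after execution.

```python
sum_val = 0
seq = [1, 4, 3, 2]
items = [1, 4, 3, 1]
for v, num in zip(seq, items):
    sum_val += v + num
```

Let's trace through this code step by step.

Initialize: sum_val = 0
Initialize: seq = [1, 4, 3, 2]
Initialize: items = [1, 4, 3, 1]
Entering loop: for v, num in zip(seq, items):

After execution: sum_val = 19
19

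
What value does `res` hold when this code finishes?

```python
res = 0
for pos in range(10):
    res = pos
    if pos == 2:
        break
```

Let's trace through this code step by step.

Initialize: res = 0
Entering loop: for pos in range(10):

After execution: res = 2
2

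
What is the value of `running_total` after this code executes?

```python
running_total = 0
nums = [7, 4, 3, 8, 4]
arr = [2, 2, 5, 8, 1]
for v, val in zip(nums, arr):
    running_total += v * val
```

Let's trace through this code step by step.

Initialize: running_total = 0
Initialize: nums = [7, 4, 3, 8, 4]
Initialize: arr = [2, 2, 5, 8, 1]
Entering loop: for v, val in zip(nums, arr):

After execution: running_total = 105
105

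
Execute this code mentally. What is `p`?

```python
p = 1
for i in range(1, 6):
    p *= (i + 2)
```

Let's trace through this code step by step.

Initialize: p = 1
Entering loop: for i in range(1, 6):

After execution: p = 2520
2520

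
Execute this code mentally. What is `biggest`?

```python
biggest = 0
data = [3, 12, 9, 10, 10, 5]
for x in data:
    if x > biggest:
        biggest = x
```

Let's trace through this code step by step.

Initialize: biggest = 0
Initialize: data = [3, 12, 9, 10, 10, 5]
Entering loop: for x in data:

After execution: biggest = 12
12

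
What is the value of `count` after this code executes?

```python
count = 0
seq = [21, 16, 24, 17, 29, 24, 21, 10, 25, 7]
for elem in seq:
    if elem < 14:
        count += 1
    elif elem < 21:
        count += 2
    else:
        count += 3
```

Let's trace through this code step by step.

Initialize: count = 0
Initialize: seq = [21, 16, 24, 17, 29, 24, 21, 10, 25, 7]
Entering loop: for elem in seq:

After execution: count = 24
24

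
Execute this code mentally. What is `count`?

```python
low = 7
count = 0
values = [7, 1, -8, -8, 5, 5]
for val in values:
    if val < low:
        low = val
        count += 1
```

Let's trace through this code step by step.

Initialize: low = 7
Initialize: count = 0
Initialize: values = [7, 1, -8, -8, 5, 5]
Entering loop: for val in values:

After execution: count = 2
2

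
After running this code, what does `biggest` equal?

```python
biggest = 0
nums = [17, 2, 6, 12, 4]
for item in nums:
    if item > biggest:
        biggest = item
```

Let's trace through this code step by step.

Initialize: biggest = 0
Initialize: nums = [17, 2, 6, 12, 4]
Entering loop: for item in nums:

After execution: biggest = 17
17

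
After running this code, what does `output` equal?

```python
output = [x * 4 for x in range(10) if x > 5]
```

Let's trace through this code step by step.

Initialize: output = [x * 4 for x in range(10) if x > 5]

After execution: output = [24, 28, 32, 36]
[24, 28, 32, 36]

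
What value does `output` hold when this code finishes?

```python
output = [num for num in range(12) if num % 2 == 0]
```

Let's trace through this code step by step.

Initialize: output = [num for num in range(12) if num % 2 == 0]

After execution: output = [0, 2, 4, 6, 8, 10]
[0, 2, 4, 6, 8, 10]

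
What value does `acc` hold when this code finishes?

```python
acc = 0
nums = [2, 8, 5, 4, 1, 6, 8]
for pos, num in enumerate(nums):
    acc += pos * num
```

Let's trace through this code step by step.

Initialize: acc = 0
Initialize: nums = [2, 8, 5, 4, 1, 6, 8]
Entering loop: for pos, num in enumerate(nums):

After execution: acc = 112
112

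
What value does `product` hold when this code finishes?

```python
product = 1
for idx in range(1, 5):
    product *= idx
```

Let's trace through this code step by step.

Initialize: product = 1
Entering loop: for idx in range(1, 5):

After execution: product = 24
24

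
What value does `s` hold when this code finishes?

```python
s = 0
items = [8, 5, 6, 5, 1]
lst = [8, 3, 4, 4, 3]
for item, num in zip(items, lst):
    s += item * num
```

Let's trace through this code step by step.

Initialize: s = 0
Initialize: items = [8, 5, 6, 5, 1]
Initialize: lst = [8, 3, 4, 4, 3]
Entering loop: for item, num in zip(items, lst):

After execution: s = 126
126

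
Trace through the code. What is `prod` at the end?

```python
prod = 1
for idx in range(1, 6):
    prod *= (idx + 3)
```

Let's trace through this code step by step.

Initialize: prod = 1
Entering loop: for idx in range(1, 6):

After execution: prod = 6720
6720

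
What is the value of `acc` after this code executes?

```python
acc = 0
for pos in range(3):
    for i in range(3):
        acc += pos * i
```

Let's trace through this code step by step.

Initialize: acc = 0
Entering loop: for pos in range(3):

After execution: acc = 9
9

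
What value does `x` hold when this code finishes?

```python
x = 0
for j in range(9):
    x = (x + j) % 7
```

Let's trace through this code step by step.

Initialize: x = 0
Entering loop: for j in range(9):

After execution: x = 1
1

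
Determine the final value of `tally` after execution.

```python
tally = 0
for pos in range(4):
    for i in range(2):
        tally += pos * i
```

Let's trace through this code step by step.

Initialize: tally = 0
Entering loop: for pos in range(4):

After execution: tally = 6
6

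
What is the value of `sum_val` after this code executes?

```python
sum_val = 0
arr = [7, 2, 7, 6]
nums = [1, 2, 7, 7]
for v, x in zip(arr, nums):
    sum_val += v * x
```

Let's trace through this code step by step.

Initialize: sum_val = 0
Initialize: arr = [7, 2, 7, 6]
Initialize: nums = [1, 2, 7, 7]
Entering loop: for v, x in zip(arr, nums):

After execution: sum_val = 102
102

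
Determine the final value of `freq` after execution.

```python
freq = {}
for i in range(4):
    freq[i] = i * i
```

Let's trace through this code step by step.

Initialize: freq = {}
Entering loop: for i in range(4):

After execution: freq = {0: 0, 1: 1, 2: 4, 3: 9}
{0: 0, 1: 1, 2: 4, 3: 9}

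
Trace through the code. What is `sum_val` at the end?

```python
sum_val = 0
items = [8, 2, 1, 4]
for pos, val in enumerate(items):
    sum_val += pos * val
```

Let's trace through this code step by step.

Initialize: sum_val = 0
Initialize: items = [8, 2, 1, 4]
Entering loop: for pos, val in enumerate(items):

After execution: sum_val = 16
16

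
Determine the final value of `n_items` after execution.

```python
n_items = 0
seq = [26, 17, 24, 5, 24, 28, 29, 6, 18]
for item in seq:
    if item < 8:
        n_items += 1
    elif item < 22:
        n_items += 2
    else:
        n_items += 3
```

Let's trace through this code step by step.

Initialize: n_items = 0
Initialize: seq = [26, 17, 24, 5, 24, 28, 29, 6, 18]
Entering loop: for item in seq:

After execution: n_items = 21
21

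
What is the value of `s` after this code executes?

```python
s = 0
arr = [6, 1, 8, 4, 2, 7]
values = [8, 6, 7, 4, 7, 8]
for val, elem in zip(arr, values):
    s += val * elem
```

Let's trace through this code step by step.

Initialize: s = 0
Initialize: arr = [6, 1, 8, 4, 2, 7]
Initialize: values = [8, 6, 7, 4, 7, 8]
Entering loop: for val, elem in zip(arr, values):

After execution: s = 196
196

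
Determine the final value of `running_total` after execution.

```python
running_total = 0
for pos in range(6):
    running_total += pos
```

Let's trace through this code step by step.

Initialize: running_total = 0
Entering loop: for pos in range(6):

After execution: running_total = 15
15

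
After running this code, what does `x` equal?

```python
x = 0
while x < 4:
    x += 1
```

Let's trace through this code step by step.

Initialize: x = 0
Entering loop: while x < 4:

After execution: x = 4
4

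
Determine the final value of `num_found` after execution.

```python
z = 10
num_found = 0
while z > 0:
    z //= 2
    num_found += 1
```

Let's trace through this code step by step.

Initialize: z = 10
Initialize: num_found = 0
Entering loop: while z > 0:

After execution: num_found = 4
4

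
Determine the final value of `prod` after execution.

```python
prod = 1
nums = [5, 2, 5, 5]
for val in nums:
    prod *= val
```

Let's trace through this code step by step.

Initialize: prod = 1
Initialize: nums = [5, 2, 5, 5]
Entering loop: for val in nums:

After execution: prod = 250
250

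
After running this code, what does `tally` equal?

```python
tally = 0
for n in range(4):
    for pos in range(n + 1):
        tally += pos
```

Let's trace through this code step by step.

Initialize: tally = 0
Entering loop: for n in range(4):

After execution: tally = 10
10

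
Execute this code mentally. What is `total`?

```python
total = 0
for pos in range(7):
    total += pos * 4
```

Let's trace through this code step by step.

Initialize: total = 0
Entering loop: for pos in range(7):

After execution: total = 84
84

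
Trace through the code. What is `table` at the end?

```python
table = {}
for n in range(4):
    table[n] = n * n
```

Let's trace through this code step by step.

Initialize: table = {}
Entering loop: for n in range(4):

After execution: table = {0: 0, 1: 1, 2: 4, 3: 9}
{0: 0, 1: 1, 2: 4, 3: 9}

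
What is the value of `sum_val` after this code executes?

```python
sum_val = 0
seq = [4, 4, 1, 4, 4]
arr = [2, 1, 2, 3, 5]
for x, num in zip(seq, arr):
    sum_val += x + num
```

Let's trace through this code step by step.

Initialize: sum_val = 0
Initialize: seq = [4, 4, 1, 4, 4]
Initialize: arr = [2, 1, 2, 3, 5]
Entering loop: for x, num in zip(seq, arr):

After execution: sum_val = 30
30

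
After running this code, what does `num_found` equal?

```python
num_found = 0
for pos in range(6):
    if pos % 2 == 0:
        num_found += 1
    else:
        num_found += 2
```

Let's trace through this code step by step.

Initialize: num_found = 0
Entering loop: for pos in range(6):

After execution: num_found = 9
9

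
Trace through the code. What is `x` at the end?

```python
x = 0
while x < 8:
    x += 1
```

Let's trace through this code step by step.

Initialize: x = 0
Entering loop: while x < 8:

After execution: x = 8
8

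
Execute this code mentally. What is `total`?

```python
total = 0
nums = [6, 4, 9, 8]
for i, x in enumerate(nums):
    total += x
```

Let's trace through this code step by step.

Initialize: total = 0
Initialize: nums = [6, 4, 9, 8]
Entering loop: for i, x in enumerate(nums):

After execution: total = 27
27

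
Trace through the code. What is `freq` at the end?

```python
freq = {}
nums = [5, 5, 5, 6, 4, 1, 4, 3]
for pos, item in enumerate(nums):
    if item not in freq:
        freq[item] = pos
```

Let's trace through this code step by step.

Initialize: freq = {}
Initialize: nums = [5, 5, 5, 6, 4, 1, 4, 3]
Entering loop: for pos, item in enumerate(nums):

After execution: freq = {5: 0, 6: 3, 4: 4, 1: 5, 3: 7}
{5: 0, 6: 3, 4: 4, 1: 5, 3: 7}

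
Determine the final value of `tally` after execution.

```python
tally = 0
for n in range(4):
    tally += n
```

Let's trace through this code step by step.

Initialize: tally = 0
Entering loop: for n in range(4):

After execution: tally = 6
6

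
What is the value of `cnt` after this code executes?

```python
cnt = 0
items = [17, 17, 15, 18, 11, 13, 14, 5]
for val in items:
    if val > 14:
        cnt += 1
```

Let's trace through this code step by step.

Initialize: cnt = 0
Initialize: items = [17, 17, 15, 18, 11, 13, 14, 5]
Entering loop: for val in items:

After execution: cnt = 4
4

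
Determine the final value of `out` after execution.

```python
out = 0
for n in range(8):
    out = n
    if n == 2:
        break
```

Let's trace through this code step by step.

Initialize: out = 0
Entering loop: for n in range(8):

After execution: out = 2
2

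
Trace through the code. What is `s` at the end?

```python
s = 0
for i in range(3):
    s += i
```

Let's trace through this code step by step.

Initialize: s = 0
Entering loop: for i in range(3):

After execution: s = 3
3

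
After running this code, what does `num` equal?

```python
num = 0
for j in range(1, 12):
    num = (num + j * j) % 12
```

Let's trace through this code step by step.

Initialize: num = 0
Entering loop: for j in range(1, 12):

After execution: num = 2
2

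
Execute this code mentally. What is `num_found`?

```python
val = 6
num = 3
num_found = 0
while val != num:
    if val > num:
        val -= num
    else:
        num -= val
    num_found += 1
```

Let's trace through this code step by step.

Initialize: val = 6
Initialize: num = 3
Initialize: num_found = 0
Entering loop: while val != num:

After execution: num_found = 1
1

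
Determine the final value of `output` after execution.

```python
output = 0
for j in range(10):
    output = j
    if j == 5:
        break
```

Let's trace through this code step by step.

Initialize: output = 0
Entering loop: for j in range(10):

After execution: output = 5
5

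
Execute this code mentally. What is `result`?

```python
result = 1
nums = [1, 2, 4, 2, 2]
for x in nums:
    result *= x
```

Let's trace through this code step by step.

Initialize: result = 1
Initialize: nums = [1, 2, 4, 2, 2]
Entering loop: for x in nums:

After execution: result = 32
32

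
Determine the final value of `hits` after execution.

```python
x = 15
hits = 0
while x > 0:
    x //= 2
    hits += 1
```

Let's trace through this code step by step.

Initialize: x = 15
Initialize: hits = 0
Entering loop: while x > 0:

After execution: hits = 4
4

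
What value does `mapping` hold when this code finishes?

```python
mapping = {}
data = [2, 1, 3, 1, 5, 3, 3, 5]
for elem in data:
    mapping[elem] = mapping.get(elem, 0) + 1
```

Let's trace through this code step by step.

Initialize: mapping = {}
Initialize: data = [2, 1, 3, 1, 5, 3, 3, 5]
Entering loop: for elem in data:

After execution: mapping = {2: 1, 1: 2, 3: 3, 5: 2}
{2: 1, 1: 2, 3: 3, 5: 2}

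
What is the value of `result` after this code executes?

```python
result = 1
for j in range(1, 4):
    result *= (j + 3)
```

Let's trace through this code step by step.

Initialize: result = 1
Entering loop: for j in range(1, 4):

After execution: result = 120
120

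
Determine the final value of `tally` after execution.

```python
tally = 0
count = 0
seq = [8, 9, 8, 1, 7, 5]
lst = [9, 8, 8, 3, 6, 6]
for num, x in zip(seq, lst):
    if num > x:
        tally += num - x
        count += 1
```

Let's trace through this code step by step.

Initialize: tally = 0
Initialize: count = 0
Initialize: seq = [8, 9, 8, 1, 7, 5]
Initialize: lst = [9, 8, 8, 3, 6, 6]
Entering loop: for num, x in zip(seq, lst):

After execution: tally = 2
2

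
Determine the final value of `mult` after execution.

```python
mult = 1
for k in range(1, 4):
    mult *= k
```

Let's trace through this code step by step.

Initialize: mult = 1
Entering loop: for k in range(1, 4):

After execution: mult = 6
6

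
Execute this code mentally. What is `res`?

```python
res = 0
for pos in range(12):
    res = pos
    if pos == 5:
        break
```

Let's trace through this code step by step.

Initialize: res = 0
Entering loop: for pos in range(12):

After execution: res = 5
5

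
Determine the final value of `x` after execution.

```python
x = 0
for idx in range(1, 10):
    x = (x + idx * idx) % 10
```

Let's trace through this code step by step.

Initialize: x = 0
Entering loop: for idx in range(1, 10):

After execution: x = 5
5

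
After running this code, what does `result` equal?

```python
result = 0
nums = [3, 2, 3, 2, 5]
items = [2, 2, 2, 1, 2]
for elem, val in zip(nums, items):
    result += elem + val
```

Let's trace through this code step by step.

Initialize: result = 0
Initialize: nums = [3, 2, 3, 2, 5]
Initialize: items = [2, 2, 2, 1, 2]
Entering loop: for elem, val in zip(nums, items):

After execution: result = 24
24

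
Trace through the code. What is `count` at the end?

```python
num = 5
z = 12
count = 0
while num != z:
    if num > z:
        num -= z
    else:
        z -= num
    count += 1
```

Let's trace through this code step by step.

Initialize: num = 5
Initialize: z = 12
Initialize: count = 0
Entering loop: while num != z:

After execution: count = 5
5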